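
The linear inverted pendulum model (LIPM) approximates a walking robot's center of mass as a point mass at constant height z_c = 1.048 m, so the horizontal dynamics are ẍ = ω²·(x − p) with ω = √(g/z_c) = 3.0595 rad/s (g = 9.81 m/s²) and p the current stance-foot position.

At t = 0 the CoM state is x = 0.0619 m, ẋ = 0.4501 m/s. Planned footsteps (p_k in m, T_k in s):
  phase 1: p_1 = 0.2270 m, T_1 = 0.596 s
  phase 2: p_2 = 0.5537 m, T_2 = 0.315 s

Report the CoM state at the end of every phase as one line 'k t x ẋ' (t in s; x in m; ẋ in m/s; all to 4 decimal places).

1 0.5960 0.1461 -0.0933
2 0.9110 -0.0924 -1.5367

phase 1: p=0.2270, T=0.596, ωT=1.823462, cosh=3.177364, sinh=3.015898; start (x,ẋ)=(0.061900, 0.450100) → end (x,ẋ)=(0.146103, -0.093269)
phase 2: p=0.5537, T=0.315, ωT=0.963742, cosh=1.501476, sinh=1.120013; start (x,ẋ)=(0.146103, -0.093269) → end (x,ẋ)=(-0.092441, -1.536747)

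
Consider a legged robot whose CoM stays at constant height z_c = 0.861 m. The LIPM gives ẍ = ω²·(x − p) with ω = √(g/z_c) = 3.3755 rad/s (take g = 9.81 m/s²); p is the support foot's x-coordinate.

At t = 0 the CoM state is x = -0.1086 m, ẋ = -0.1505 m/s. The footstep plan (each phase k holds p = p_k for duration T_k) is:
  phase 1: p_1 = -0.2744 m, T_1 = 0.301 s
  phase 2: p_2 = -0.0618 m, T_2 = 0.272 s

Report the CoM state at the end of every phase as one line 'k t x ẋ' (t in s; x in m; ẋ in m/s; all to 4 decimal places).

phase 1: p=-0.2744, T=0.301, ωT=1.016026, cosh=1.562113, sinh=1.200082; start (x,ẋ)=(-0.108600, -0.150500) → end (x,ẋ)=(-0.068909, 0.436537)
phase 2: p=-0.0618, T=0.272, ωT=0.918136, cosh=1.451940, sinh=1.052677; start (x,ẋ)=(-0.068909, 0.436537) → end (x,ẋ)=(0.064017, 0.608567)

1 0.3010 -0.0689 0.4365
2 0.5730 0.0640 0.6086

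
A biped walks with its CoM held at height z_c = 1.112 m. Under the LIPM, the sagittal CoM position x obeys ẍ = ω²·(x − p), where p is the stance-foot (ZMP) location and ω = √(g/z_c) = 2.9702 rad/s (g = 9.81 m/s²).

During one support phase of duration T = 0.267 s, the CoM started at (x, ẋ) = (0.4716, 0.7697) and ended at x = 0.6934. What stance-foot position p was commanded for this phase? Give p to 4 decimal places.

ωT = 2.9702·0.267 = 0.793043; cosh(ωT) = 1.331289, sinh(ωT) = 0.878823
x(T) = p + (x₀−p)·cosh(ωT) + (ẋ₀/ω)·sinh(ωT) ⇒ p·(1 − cosh) = x(T) − x₀·cosh − (ẋ₀/ω)·sinh
numerator   = 0.6934 − (0.4716)·1.331289 − (0.7697/2.9702)·0.878823 = -0.162175
denominator = 1 − 1.331289 = -0.331289
p = -0.162175 / -0.331289 = 0.4895

p = 0.4895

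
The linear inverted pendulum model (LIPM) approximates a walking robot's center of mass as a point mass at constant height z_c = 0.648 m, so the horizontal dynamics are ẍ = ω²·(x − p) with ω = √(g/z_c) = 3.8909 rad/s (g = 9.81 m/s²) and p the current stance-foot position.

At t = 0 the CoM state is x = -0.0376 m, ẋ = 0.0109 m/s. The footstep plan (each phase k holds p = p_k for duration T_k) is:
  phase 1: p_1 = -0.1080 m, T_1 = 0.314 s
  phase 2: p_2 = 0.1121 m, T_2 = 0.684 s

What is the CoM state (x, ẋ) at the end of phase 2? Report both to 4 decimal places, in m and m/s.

x = 0.3075, ẋ = 0.8148

phase 1: p=-0.1080, T=0.314, ωT=1.221743, cosh=1.843906, sinh=1.549190; start (x,ẋ)=(-0.037600, 0.010900) → end (x,ẋ)=(0.026151, 0.444452)
phase 2: p=0.1121, T=0.684, ωT=2.661376, cosh=7.192910, sinh=7.123058; start (x,ẋ)=(0.026151, 0.444452) → end (x,ẋ)=(0.307532, 0.814811)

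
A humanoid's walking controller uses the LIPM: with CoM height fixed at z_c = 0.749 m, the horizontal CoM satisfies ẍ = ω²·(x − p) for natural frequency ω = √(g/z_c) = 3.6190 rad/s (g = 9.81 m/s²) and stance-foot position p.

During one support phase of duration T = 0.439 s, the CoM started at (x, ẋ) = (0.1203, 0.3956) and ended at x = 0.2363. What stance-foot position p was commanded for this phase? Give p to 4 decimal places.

p = 0.2109

ωT = 3.6190·0.439 = 1.588741; cosh(ωT) = 2.550881, sinh(ωT) = 2.346698
x(T) = p + (x₀−p)·cosh(ωT) + (ẋ₀/ω)·sinh(ωT) ⇒ p·(1 − cosh) = x(T) − x₀·cosh − (ẋ₀/ω)·sinh
numerator   = 0.2363 − (0.1203)·2.550881 − (0.3956/3.6190)·2.346698 = -0.327093
denominator = 1 − 2.550881 = -1.550881
p = -0.327093 / -1.550881 = 0.2109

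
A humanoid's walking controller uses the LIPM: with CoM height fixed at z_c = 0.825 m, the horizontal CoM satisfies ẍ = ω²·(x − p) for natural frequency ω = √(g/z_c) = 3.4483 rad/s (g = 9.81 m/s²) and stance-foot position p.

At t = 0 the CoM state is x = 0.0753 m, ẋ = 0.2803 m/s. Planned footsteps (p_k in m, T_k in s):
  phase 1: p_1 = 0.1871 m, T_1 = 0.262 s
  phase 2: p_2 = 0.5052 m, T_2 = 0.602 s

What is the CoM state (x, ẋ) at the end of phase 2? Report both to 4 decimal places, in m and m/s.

phase 1: p=0.1871, T=0.262, ωT=0.903455, cosh=1.436641, sinh=1.031474; start (x,ẋ)=(0.075300, 0.280300) → end (x,ẋ)=(0.110328, 0.005037)
phase 2: p=0.5052, T=0.602, ωT=2.075877, cosh=4.048489, sinh=3.923042; start (x,ẋ)=(0.110328, 0.005037) → end (x,ẋ)=(-1.087703, -5.321364)

x = -1.0877, ẋ = -5.3214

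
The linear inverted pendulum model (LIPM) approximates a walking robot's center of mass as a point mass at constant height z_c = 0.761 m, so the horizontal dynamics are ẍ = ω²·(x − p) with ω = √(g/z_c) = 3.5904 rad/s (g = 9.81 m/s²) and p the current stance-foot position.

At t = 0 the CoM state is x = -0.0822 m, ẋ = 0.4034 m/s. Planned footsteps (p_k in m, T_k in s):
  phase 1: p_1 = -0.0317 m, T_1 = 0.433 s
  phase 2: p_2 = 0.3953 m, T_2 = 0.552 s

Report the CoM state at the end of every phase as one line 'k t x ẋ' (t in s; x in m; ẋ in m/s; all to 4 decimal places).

phase 1: p=-0.0317, T=0.433, ωT=1.554643, cosh=2.472331, sinh=2.261066; start (x,ẋ)=(-0.082200, 0.403400) → end (x,ẋ)=(0.097490, 0.587373)
phase 2: p=0.3953, T=0.552, ωT=1.981901, cosh=3.697165, sinh=3.559358; start (x,ẋ)=(0.097490, 0.587373) → end (x,ẋ)=(-0.123459, -1.634258)

1 0.4330 0.0975 0.5874
2 0.9850 -0.1235 -1.6343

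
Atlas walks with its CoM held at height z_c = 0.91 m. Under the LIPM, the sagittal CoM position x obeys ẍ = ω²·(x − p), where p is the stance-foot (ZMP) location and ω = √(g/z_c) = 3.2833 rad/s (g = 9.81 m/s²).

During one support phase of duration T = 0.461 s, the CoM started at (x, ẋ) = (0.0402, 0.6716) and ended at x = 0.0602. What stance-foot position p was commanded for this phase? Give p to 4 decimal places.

p = 0.3457

ωT = 3.2833·0.461 = 1.513601; cosh(ωT) = 2.381589, sinh(ωT) = 2.161473
x(T) = p + (x₀−p)·cosh(ωT) + (ẋ₀/ω)·sinh(ωT) ⇒ p·(1 − cosh) = x(T) − x₀·cosh − (ẋ₀/ω)·sinh
numerator   = 0.0602 − (0.0402)·2.381589 − (0.6716/3.2833)·2.161473 = -0.477670
denominator = 1 − 2.381589 = -1.381589
p = -0.477670 / -1.381589 = 0.3457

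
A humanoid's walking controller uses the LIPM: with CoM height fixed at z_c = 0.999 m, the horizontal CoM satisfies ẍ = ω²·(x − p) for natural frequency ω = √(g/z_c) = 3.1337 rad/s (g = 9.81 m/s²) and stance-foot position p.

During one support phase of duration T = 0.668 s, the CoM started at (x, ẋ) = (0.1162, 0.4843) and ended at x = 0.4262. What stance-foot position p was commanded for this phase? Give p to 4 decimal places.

ωT = 3.1337·0.668 = 2.093312; cosh(ωT) = 4.117506, sinh(ωT) = 3.994228
x(T) = p + (x₀−p)·cosh(ωT) + (ẋ₀/ω)·sinh(ωT) ⇒ p·(1 − cosh) = x(T) − x₀·cosh − (ẋ₀/ω)·sinh
numerator   = 0.4262 − (0.1162)·4.117506 − (0.4843/3.1337)·3.994228 = -0.669545
denominator = 1 − 4.117506 = -3.117506
p = -0.669545 / -3.117506 = 0.2148

p = 0.2148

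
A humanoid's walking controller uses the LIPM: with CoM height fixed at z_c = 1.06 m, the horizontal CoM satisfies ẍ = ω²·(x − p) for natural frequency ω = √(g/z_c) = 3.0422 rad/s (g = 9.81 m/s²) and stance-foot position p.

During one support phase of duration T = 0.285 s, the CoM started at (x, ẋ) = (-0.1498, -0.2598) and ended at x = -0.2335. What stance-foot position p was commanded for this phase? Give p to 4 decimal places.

p = -0.1497

ωT = 3.0422·0.285 = 0.867027; cosh(ωT) = 1.400012, sinh(ωT) = 0.979813
x(T) = p + (x₀−p)·cosh(ωT) + (ẋ₀/ω)·sinh(ωT) ⇒ p·(1 − cosh) = x(T) − x₀·cosh − (ẋ₀/ω)·sinh
numerator   = -0.2335 − (-0.1498)·1.400012 − (-0.2598/3.0422)·0.979813 = 0.059897
denominator = 1 − 1.400012 = -0.400012
p = 0.059897 / -0.400012 = -0.1497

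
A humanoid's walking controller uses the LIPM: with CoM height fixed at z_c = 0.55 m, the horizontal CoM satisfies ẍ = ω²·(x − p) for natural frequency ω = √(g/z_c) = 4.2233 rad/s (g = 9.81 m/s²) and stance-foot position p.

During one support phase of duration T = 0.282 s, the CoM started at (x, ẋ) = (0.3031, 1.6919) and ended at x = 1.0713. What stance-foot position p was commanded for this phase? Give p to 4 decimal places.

p = 0.0898

ωT = 4.2233·0.282 = 1.190971; cosh(ωT) = 1.797100, sinh(ωT) = 1.493174
x(T) = p + (x₀−p)·cosh(ωT) + (ẋ₀/ω)·sinh(ωT) ⇒ p·(1 − cosh) = x(T) − x₀·cosh − (ẋ₀/ω)·sinh
numerator   = 1.0713 − (0.3031)·1.797100 − (1.6919/4.2233)·1.493174 = -0.071582
denominator = 1 − 1.797100 = -0.797100
p = -0.071582 / -0.797100 = 0.0898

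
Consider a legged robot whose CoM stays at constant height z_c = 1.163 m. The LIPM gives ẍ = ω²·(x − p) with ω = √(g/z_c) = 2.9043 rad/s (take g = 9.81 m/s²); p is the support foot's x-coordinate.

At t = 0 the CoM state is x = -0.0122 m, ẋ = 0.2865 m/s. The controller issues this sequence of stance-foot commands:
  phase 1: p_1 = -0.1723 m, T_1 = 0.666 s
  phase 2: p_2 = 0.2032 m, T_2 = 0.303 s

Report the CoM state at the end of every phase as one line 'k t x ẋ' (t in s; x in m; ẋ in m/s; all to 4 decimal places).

phase 1: p=-0.1723, T=0.666, ωT=1.934264, cosh=3.531740, sinh=3.387209; start (x,ẋ)=(-0.012200, 0.286500) → end (x,ẋ)=(0.727269, 2.586822)
phase 2: p=0.2032, T=0.303, ωT=0.880003, cosh=1.412844, sinh=0.998062; start (x,ẋ)=(0.727269, 2.586822) → end (x,ẋ)=(1.832589, 5.173882)

1 0.6660 0.7273 2.5868
2 0.9690 1.8326 5.1739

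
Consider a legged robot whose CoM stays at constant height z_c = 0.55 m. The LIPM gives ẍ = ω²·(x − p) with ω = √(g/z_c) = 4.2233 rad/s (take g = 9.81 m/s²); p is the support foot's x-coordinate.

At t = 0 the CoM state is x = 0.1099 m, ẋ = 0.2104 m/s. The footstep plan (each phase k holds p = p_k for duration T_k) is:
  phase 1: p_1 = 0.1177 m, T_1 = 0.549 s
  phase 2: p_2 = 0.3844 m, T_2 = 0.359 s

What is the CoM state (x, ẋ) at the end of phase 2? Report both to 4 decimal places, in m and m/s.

phase 1: p=0.1177, T=0.549, ωT=2.318592, cosh=5.129883, sinh=5.031471; start (x,ẋ)=(0.109900, 0.210400) → end (x,ẋ)=(0.328349, 0.913582)
phase 2: p=0.3844, T=0.359, ωT=1.516165, cosh=2.387138, sinh=2.167585; start (x,ẋ)=(0.328349, 0.913582) → end (x,ẋ)=(0.719490, 1.667735)

x = 0.7195, ẋ = 1.6677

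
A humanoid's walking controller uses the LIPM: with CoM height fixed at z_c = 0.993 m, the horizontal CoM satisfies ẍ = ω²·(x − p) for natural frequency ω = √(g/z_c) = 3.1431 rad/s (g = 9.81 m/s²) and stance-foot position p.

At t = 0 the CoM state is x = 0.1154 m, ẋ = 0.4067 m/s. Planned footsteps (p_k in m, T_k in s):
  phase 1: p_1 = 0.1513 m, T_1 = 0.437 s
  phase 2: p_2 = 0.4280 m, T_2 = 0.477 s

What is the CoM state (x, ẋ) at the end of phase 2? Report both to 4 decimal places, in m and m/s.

x = 0.5996, ẋ = 0.7631

phase 1: p=0.1513, T=0.437, ωT=1.373535, cosh=2.101248, sinh=1.848038; start (x,ẋ)=(0.115400, 0.406700) → end (x,ẋ)=(0.314991, 0.646050)
phase 2: p=0.4280, T=0.477, ωT=1.499259, cosh=2.350832, sinh=2.127536; start (x,ẋ)=(0.314991, 0.646050) → end (x,ẋ)=(0.599641, 0.763058)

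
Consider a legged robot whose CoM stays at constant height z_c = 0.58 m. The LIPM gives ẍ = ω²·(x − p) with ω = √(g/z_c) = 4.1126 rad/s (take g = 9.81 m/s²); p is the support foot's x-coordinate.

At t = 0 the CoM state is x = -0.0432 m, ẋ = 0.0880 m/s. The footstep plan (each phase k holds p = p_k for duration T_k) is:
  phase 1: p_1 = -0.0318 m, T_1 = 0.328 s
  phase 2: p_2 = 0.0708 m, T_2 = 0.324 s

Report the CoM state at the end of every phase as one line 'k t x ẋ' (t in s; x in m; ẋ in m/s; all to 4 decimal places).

1 0.3280 -0.0168 0.0967
2 0.6520 -0.0653 -0.4391

phase 1: p=-0.0318, T=0.328, ωT=1.348933, cosh=2.056414, sinh=1.796897; start (x,ẋ)=(-0.043200, 0.088000) → end (x,ẋ)=(-0.016794, 0.096719)
phase 2: p=0.0708, T=0.324, ωT=1.332482, cosh=2.027131, sinh=1.763310; start (x,ẋ)=(-0.016794, 0.096719) → end (x,ẋ)=(-0.065295, -0.439148)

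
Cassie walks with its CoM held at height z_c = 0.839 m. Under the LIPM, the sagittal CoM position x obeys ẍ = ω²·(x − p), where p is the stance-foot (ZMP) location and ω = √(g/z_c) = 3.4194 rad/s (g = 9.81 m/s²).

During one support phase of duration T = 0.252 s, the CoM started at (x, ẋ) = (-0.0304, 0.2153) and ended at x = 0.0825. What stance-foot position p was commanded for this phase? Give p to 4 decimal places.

p = -0.1613

ωT = 3.4194·0.252 = 0.861689; cosh(ωT) = 1.394802, sinh(ωT) = 0.972353
x(T) = p + (x₀−p)·cosh(ωT) + (ẋ₀/ω)·sinh(ωT) ⇒ p·(1 − cosh) = x(T) − x₀·cosh − (ẋ₀/ω)·sinh
numerator   = 0.0825 − (-0.0304)·1.394802 − (0.2153/3.4194)·0.972353 = 0.063678
denominator = 1 − 1.394802 = -0.394802
p = 0.063678 / -0.394802 = -0.1613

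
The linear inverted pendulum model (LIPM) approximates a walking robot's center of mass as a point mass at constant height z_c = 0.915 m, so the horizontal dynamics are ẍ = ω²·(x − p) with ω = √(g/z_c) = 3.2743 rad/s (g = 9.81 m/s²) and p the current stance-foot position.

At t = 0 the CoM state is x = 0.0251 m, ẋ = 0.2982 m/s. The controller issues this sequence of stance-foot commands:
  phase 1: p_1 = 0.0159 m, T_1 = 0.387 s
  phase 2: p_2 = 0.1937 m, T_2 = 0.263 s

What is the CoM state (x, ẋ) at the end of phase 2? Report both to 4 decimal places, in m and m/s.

phase 1: p=0.0159, T=0.387, ωT=1.267154, cosh=1.916183, sinh=1.634551; start (x,ẋ)=(0.025100, 0.298200) → end (x,ẋ)=(0.182392, 0.620644)
phase 2: p=0.1937, T=0.263, ωT=0.861141, cosh=1.394269, sinh=0.971589; start (x,ẋ)=(0.182392, 0.620644) → end (x,ẋ)=(0.362099, 0.829371)

x = 0.3621, ẋ = 0.8294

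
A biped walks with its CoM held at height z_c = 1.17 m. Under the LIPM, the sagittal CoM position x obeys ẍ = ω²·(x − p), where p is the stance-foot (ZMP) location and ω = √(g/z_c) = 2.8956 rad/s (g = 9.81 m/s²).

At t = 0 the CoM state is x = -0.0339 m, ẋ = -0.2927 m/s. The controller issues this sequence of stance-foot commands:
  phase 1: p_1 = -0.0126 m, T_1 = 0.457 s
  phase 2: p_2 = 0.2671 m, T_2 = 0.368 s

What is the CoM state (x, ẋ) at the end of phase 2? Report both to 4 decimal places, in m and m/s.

phase 1: p=-0.0126, T=0.457, ωT=1.323289, cosh=2.011006, sinh=1.744748; start (x,ẋ)=(-0.033900, -0.292700) → end (x,ẋ)=(-0.231801, -0.696231)
phase 2: p=0.2671, T=0.368, ωT=1.065581, cosh=1.623526, sinh=1.278998; start (x,ẋ)=(-0.231801, -0.696231) → end (x,ẋ)=(-0.850407, -2.978014)

x = -0.8504, ẋ = -2.9780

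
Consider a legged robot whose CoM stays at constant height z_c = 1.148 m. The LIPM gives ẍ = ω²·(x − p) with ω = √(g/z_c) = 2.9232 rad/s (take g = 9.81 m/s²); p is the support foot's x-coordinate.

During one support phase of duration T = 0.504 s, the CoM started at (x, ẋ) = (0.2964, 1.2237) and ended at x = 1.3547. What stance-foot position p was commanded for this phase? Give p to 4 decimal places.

ωT = 2.9232·0.504 = 1.473293; cosh(ωT) = 2.296375, sinh(ωT) = 2.067205
x(T) = p + (x₀−p)·cosh(ωT) + (ẋ₀/ω)·sinh(ωT) ⇒ p·(1 − cosh) = x(T) − x₀·cosh − (ẋ₀/ω)·sinh
numerator   = 1.3547 − (0.2964)·2.296375 − (1.2237/2.9232)·2.067205 = -0.191312
denominator = 1 − 2.296375 = -1.296375
p = -0.191312 / -1.296375 = 0.1476

p = 0.1476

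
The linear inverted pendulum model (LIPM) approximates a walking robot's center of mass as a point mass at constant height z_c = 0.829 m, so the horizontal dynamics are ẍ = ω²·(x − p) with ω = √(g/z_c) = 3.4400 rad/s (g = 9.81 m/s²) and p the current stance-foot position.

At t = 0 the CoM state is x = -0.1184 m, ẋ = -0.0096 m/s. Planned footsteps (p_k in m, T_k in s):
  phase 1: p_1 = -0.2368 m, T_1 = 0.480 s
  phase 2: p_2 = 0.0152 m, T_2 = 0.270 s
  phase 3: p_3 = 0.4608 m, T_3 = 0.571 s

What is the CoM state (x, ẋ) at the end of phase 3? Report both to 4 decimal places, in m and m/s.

phase 1: p=-0.2368, T=0.480, ωT=1.651200, cosh=2.702526, sinh=2.510706; start (x,ẋ)=(-0.118400, -0.009600) → end (x,ẋ)=(0.076172, 0.996656)
phase 2: p=0.0152, T=0.270, ωT=0.928800, cosh=1.463249, sinh=1.068221; start (x,ẋ)=(0.076172, 0.996656) → end (x,ẋ)=(0.413909, 1.682410)
phase 3: p=0.4608, T=0.571, ωT=1.964240, cosh=3.634877, sinh=3.494615; start (x,ẋ)=(0.413909, 1.682410) → end (x,ẋ)=(1.999477, 5.551654)

x = 1.9995, ẋ = 5.5517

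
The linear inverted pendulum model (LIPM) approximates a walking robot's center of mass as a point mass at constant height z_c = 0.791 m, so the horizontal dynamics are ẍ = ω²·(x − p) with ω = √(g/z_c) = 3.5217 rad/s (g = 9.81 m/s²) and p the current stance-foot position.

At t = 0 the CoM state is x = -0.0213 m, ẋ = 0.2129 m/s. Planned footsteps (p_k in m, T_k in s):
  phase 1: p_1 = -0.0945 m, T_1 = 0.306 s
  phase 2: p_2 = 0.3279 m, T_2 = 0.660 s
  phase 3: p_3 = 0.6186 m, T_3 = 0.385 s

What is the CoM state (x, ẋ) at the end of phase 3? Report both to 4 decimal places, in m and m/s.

x = -0.5781, ẋ = -3.9136

phase 1: p=-0.0945, T=0.306, ωT=1.077640, cosh=1.639068, sinh=1.298671; start (x,ẋ)=(-0.021300, 0.212900) → end (x,ẋ)=(0.103989, 0.683740)
phase 2: p=0.3279, T=0.660, ωT=2.324322, cosh=5.158799, sinh=5.060949; start (x,ẋ)=(0.103989, 0.683740) → end (x,ẋ)=(0.155376, -0.463516)
phase 3: p=0.6186, T=0.385, ωT=1.355854, cosh=2.068901, sinh=1.811174; start (x,ẋ)=(0.155376, -0.463516) → end (x,ẋ)=(-0.578147, -3.913603)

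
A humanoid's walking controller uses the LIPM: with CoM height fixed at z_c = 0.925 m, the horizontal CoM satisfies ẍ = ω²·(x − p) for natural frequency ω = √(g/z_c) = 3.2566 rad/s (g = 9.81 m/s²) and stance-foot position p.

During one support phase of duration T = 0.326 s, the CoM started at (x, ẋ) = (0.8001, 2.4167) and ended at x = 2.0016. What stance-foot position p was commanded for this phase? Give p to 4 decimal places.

p = 0.3844

ωT = 3.2566·0.326 = 1.061652; cosh(ωT) = 1.618513, sinh(ωT) = 1.272629
x(T) = p + (x₀−p)·cosh(ωT) + (ẋ₀/ω)·sinh(ωT) ⇒ p·(1 − cosh) = x(T) − x₀·cosh − (ẋ₀/ω)·sinh
numerator   = 2.0016 − (0.8001)·1.618513 − (2.4167/3.2566)·1.272629 = -0.237781
denominator = 1 − 1.618513 = -0.618513
p = -0.237781 / -0.618513 = 0.3844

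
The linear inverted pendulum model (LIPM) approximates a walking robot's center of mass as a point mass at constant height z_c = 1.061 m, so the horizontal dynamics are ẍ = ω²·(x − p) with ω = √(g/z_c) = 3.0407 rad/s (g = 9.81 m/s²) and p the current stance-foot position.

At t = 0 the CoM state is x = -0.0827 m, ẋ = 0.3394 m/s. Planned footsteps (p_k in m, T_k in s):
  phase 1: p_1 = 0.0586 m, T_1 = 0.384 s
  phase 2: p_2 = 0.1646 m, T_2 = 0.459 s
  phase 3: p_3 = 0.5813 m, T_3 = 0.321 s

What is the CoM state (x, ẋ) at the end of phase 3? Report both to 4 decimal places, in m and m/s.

x = -1.1379, ẋ = -4.6978

phase 1: p=0.0586, T=0.384, ωT=1.167629, cosh=1.762733, sinh=1.451629; start (x,ẋ)=(-0.082700, 0.339400) → end (x,ẋ)=(-0.028445, -0.025422)
phase 2: p=0.1646, T=0.459, ωT=1.395681, cosh=2.142694, sinh=1.895030; start (x,ẋ)=(-0.028445, -0.025422) → end (x,ẋ)=(-0.264879, -1.166838)
phase 3: p=0.5813, T=0.321, ωT=0.976065, cosh=1.515391, sinh=1.138600; start (x,ẋ)=(-0.264879, -1.166838) → end (x,ẋ)=(-1.137919, -4.697809)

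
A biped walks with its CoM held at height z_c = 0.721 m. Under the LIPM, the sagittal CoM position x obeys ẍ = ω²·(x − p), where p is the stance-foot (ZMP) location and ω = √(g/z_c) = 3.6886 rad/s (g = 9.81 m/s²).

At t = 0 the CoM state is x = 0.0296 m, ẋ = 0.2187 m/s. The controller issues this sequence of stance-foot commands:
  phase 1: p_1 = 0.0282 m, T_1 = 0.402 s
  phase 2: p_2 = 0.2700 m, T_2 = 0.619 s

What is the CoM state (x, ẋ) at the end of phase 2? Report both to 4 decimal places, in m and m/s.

x = 0.3824, ẋ = 0.5104

phase 1: p=0.0282, T=0.402, ωT=1.482817, cosh=2.316168, sinh=2.089171; start (x,ẋ)=(0.029600, 0.218700) → end (x,ẋ)=(0.155311, 0.517335)
phase 2: p=0.2700, T=0.619, ωT=2.283243, cosh=4.955197, sinh=4.853244; start (x,ẋ)=(0.155311, 0.517335) → end (x,ẋ)=(0.382373, 0.510373)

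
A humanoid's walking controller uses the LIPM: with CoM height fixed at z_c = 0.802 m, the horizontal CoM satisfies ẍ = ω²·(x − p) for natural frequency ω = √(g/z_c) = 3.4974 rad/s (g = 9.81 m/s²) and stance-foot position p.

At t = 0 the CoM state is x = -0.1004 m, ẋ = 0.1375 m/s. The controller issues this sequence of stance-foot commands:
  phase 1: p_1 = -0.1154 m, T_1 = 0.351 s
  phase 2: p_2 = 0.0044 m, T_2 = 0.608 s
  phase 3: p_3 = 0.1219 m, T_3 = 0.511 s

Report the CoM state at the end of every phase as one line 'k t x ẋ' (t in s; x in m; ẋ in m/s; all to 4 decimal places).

1 0.3510 -0.0263 0.3366
2 0.9590 0.2718 0.9880
3 1.4700 1.4019 4.5543

phase 1: p=-0.1154, T=0.351, ωT=1.227587, cosh=1.852992, sinh=1.559993; start (x,ẋ)=(-0.100400, 0.137500) → end (x,ẋ)=(-0.026274, 0.336625)
phase 2: p=0.0044, T=0.608, ωT=2.126419, cosh=4.252026, sinh=4.132763; start (x,ẋ)=(-0.026274, 0.336625) → end (x,ẋ)=(0.271752, 0.987978)
phase 3: p=0.1219, T=0.511, ωT=1.787171, cosh=3.069984, sinh=2.902551; start (x,ẋ)=(0.271752, 0.987978) → end (x,ẋ)=(1.401882, 4.554280)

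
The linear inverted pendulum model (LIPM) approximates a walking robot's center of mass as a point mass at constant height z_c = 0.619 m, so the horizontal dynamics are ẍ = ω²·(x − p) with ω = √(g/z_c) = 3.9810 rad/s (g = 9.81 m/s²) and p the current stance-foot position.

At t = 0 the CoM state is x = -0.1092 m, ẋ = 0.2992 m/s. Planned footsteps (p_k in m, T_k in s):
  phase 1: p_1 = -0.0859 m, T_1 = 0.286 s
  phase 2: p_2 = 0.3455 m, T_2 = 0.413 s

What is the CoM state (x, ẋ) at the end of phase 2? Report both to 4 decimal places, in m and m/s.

x = -0.3967, ẋ = -2.5988

phase 1: p=-0.0859, T=0.286, ωT=1.138566, cosh=1.721283, sinh=1.401005; start (x,ẋ)=(-0.109200, 0.299200) → end (x,ẋ)=(-0.020711, 0.385054)
phase 2: p=0.3455, T=0.413, ωT=1.644153, cosh=2.684900, sinh=2.491724; start (x,ẋ)=(-0.020711, 0.385054) → end (x,ẋ)=(-0.396732, -2.598812)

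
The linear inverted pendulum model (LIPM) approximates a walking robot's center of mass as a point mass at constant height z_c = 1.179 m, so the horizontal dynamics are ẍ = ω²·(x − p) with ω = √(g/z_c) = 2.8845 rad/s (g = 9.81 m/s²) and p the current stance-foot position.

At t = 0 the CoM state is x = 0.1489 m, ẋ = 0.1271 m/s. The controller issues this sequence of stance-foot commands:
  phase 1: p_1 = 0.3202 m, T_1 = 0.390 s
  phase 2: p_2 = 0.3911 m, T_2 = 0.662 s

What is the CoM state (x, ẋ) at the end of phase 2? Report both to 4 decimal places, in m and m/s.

x = -1.1813, ẋ = -4.4753

phase 1: p=0.3202, T=0.390, ωT=1.124955, cosh=1.702373, sinh=1.377706; start (x,ẋ)=(0.148900, 0.127100) → end (x,ẋ)=(0.089290, -0.464373)
phase 2: p=0.3911, T=0.662, ωT=1.909539, cosh=3.449063, sinh=3.300914; start (x,ẋ)=(0.089290, -0.464373) → end (x,ẋ)=(-1.181274, -4.475336)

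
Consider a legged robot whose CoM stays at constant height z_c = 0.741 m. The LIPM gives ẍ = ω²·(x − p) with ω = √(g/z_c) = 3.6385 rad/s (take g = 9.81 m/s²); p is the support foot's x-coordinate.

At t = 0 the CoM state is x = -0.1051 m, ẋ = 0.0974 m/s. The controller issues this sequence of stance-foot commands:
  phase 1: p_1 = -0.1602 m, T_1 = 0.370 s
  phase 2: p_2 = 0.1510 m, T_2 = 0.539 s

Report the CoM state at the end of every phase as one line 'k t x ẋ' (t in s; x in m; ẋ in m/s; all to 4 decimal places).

phase 1: p=-0.1602, T=0.370, ωT=1.346245, cosh=2.051592, sinh=1.791376; start (x,ẋ)=(-0.105100, 0.097400) → end (x,ẋ)=(0.000797, 0.558963)
phase 2: p=0.1510, T=0.539, ωT=1.961152, cosh=3.624101, sinh=3.483405; start (x,ẋ)=(0.000797, 0.558963) → end (x,ẋ)=(0.141784, 0.122003)

1 0.3700 0.0008 0.5590
2 0.9090 0.1418 0.1220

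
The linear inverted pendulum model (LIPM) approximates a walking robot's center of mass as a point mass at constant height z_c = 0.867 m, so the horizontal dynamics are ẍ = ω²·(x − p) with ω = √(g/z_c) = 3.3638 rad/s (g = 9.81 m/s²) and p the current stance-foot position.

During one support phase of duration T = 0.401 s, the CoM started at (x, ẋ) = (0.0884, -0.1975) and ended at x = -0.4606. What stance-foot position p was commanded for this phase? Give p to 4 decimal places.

p = 0.5083

ωT = 3.3638·0.401 = 1.348884; cosh(ωT) = 2.056326, sinh(ωT) = 1.796796
x(T) = p + (x₀−p)·cosh(ωT) + (ẋ₀/ω)·sinh(ωT) ⇒ p·(1 − cosh) = x(T) − x₀·cosh − (ẋ₀/ω)·sinh
numerator   = -0.4606 − (0.0884)·2.056326 − (-0.1975/3.3638)·1.796796 = -0.536883
denominator = 1 − 2.056326 = -1.056326
p = -0.536883 / -1.056326 = 0.5083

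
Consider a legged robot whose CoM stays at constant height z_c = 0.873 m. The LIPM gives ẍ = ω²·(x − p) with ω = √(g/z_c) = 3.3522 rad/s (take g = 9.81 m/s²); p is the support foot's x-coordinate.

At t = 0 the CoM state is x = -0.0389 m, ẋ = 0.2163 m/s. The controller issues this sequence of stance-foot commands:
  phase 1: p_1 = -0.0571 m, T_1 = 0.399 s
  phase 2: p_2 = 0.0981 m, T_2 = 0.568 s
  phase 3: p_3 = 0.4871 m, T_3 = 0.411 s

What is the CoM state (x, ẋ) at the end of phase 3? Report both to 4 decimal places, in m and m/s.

x = 1.7928, ẋ = 4.7267

phase 1: p=-0.0571, T=0.399, ωT=1.337528, cosh=2.036054, sinh=1.773560; start (x,ẋ)=(-0.038900, 0.216300) → end (x,ẋ)=(0.094395, 0.548603)
phase 2: p=0.0981, T=0.568, ωT=1.904050, cosh=3.430994, sinh=3.282030; start (x,ẋ)=(0.094395, 0.548603) → end (x,ẋ)=(0.622507, 1.841490)
phase 3: p=0.4871, T=0.411, ωT=1.377754, cosh=2.109064, sinh=1.856920; start (x,ẋ)=(0.622507, 1.841490) → end (x,ẋ)=(1.792759, 4.726699)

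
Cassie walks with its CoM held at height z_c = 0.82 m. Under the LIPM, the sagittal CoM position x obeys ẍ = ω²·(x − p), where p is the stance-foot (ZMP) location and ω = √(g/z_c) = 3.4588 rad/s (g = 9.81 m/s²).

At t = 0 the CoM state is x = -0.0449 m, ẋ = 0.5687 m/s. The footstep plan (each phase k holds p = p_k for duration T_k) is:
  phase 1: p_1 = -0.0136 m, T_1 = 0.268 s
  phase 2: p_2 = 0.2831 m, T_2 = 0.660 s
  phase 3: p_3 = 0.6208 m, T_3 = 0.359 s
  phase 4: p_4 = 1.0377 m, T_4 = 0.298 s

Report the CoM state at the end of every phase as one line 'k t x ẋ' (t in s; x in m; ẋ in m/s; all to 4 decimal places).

phase 1: p=-0.0136, T=0.268, ωT=0.926958, cosh=1.461284, sinh=1.065528; start (x,ẋ)=(-0.044900, 0.568700) → end (x,ẋ)=(0.115857, 0.715678)
phase 2: p=0.2831, T=0.660, ωT=2.282808, cosh=4.953085, sinh=4.851087; start (x,ẋ)=(0.115857, 0.715678) → end (x,ẋ)=(0.458495, 0.738655)
phase 3: p=0.6208, T=0.359, ωT=1.241709, cosh=1.875207, sinh=1.586317; start (x,ẋ)=(0.458495, 0.738655) → end (x,ẋ)=(0.655215, 0.494603)
phase 4: p=1.0377, T=0.298, ωT=1.030722, cosh=1.579920, sinh=1.223170; start (x,ẋ)=(0.655215, 0.494603) → end (x,ẋ)=(0.608317, -0.836745)

1 0.2680 0.1159 0.7157
2 0.9280 0.4585 0.7387
3 1.2870 0.6552 0.4946
4 1.5850 0.6083 -0.8367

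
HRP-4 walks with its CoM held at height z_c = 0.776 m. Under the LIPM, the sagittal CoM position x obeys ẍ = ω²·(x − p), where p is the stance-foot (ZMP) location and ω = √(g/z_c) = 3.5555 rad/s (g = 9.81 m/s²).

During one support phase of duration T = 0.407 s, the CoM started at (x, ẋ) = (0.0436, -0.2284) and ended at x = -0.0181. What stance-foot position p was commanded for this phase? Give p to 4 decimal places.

p = -0.0105

ωT = 3.5555·0.407 = 1.447088; cosh(ωT) = 2.242987, sinh(ωT) = 2.007733
x(T) = p + (x₀−p)·cosh(ωT) + (ẋ₀/ω)·sinh(ωT) ⇒ p·(1 − cosh) = x(T) − x₀·cosh − (ẋ₀/ω)·sinh
numerator   = -0.0181 − (0.0436)·2.242987 − (-0.2284/3.5555)·2.007733 = 0.013080
denominator = 1 − 2.242987 = -1.242987
p = 0.013080 / -1.242987 = -0.0105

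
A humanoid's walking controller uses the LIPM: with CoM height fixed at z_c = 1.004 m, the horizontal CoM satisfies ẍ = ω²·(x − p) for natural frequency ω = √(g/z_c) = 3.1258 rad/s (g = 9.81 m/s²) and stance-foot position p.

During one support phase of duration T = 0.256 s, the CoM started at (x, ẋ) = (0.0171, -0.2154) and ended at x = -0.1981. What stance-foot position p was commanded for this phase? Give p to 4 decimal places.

p = 0.4732

ωT = 3.1258·0.256 = 0.800205; cosh(ωT) = 1.337617, sinh(ωT) = 0.888380
x(T) = p + (x₀−p)·cosh(ωT) + (ẋ₀/ω)·sinh(ωT) ⇒ p·(1 − cosh) = x(T) − x₀·cosh − (ẋ₀/ω)·sinh
numerator   = -0.1981 − (0.0171)·1.337617 − (-0.2154/3.1258)·0.888380 = -0.159755
denominator = 1 − 1.337617 = -0.337617
p = -0.159755 / -0.337617 = 0.4732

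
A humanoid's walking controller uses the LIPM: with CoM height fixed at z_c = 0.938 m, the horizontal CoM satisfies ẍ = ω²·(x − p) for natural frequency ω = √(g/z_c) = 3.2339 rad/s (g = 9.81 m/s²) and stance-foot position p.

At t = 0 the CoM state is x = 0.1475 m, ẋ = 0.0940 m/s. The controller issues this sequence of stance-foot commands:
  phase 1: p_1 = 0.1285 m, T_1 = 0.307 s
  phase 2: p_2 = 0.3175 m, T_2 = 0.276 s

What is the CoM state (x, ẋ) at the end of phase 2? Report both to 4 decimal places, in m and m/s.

phase 1: p=0.1285, T=0.307, ωT=0.992807, cosh=1.534668, sinh=1.164133; start (x,ẋ)=(0.147500, 0.094000) → end (x,ẋ)=(0.191497, 0.215788)
phase 2: p=0.3175, T=0.276, ωT=0.892556, cosh=1.425485, sinh=1.015878; start (x,ẋ)=(0.191497, 0.215788) → end (x,ẋ)=(0.205670, -0.106350)

x = 0.2057, ẋ = -0.1063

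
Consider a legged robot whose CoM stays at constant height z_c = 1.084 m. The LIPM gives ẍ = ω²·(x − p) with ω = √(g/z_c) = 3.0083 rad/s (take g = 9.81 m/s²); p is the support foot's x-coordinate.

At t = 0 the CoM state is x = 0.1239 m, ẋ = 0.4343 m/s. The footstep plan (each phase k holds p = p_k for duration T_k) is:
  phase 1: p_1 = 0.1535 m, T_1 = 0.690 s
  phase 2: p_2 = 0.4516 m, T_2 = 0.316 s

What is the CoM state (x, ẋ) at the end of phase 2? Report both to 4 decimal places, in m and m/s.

x = 1.1875, ẋ = 2.5858

phase 1: p=0.1535, T=0.690, ωT=2.075727, cosh=4.047902, sinh=3.922437; start (x,ẋ)=(0.123900, 0.434300) → end (x,ẋ)=(0.599954, 1.408728)
phase 2: p=0.4516, T=0.316, ωT=0.950623, cosh=1.486910, sinh=1.100410; start (x,ẋ)=(0.599954, 1.408728) → end (x,ẋ)=(1.187489, 2.585756)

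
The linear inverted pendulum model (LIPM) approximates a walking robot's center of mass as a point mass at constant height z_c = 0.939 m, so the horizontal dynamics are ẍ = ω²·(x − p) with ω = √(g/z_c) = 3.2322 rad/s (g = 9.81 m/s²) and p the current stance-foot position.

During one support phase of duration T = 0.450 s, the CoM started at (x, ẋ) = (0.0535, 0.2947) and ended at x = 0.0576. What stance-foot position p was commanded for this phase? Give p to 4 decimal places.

p = 0.1970

ωT = 3.2322·0.450 = 1.454490; cosh(ωT) = 2.257909, sinh(ωT) = 2.024390
x(T) = p + (x₀−p)·cosh(ωT) + (ẋ₀/ω)·sinh(ωT) ⇒ p·(1 − cosh) = x(T) − x₀·cosh − (ẋ₀/ω)·sinh
numerator   = 0.0576 − (0.0535)·2.257909 − (0.2947/3.2322)·2.024390 = -0.247774
denominator = 1 − 2.257909 = -1.257909
p = -0.247774 / -1.257909 = 0.1970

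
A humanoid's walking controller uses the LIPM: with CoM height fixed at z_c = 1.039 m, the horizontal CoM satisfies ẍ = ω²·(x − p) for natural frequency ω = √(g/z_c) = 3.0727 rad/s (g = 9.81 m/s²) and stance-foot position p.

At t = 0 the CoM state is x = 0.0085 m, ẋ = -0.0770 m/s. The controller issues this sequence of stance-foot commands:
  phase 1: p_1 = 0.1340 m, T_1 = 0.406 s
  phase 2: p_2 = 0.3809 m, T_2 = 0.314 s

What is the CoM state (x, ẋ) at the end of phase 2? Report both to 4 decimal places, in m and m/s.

x = -0.6834, ẋ = -2.9476

phase 1: p=0.1340, T=0.406, ωT=1.247516, cosh=1.884451, sinh=1.597234; start (x,ẋ)=(0.008500, -0.077000) → end (x,ẋ)=(-0.142524, -0.761034)
phase 2: p=0.3809, T=0.314, ωT=0.964828, cosh=1.502692, sinh=1.121643; start (x,ẋ)=(-0.142524, -0.761034) → end (x,ẋ)=(-0.683450, -2.947568)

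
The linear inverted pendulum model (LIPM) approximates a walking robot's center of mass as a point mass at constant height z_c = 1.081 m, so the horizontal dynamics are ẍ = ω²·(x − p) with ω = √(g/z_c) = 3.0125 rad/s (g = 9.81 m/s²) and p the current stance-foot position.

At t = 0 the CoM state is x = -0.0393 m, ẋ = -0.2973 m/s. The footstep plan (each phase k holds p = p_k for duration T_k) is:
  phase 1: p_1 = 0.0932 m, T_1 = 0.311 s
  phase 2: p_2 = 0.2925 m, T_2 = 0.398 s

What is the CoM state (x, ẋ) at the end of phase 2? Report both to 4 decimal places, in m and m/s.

phase 1: p=0.0932, T=0.311, ωT=0.936888, cosh=1.471936, sinh=1.080090; start (x,ẋ)=(-0.039300, -0.297300) → end (x,ẋ)=(-0.208424, -0.868731)
phase 2: p=0.2925, T=0.398, ωT=1.198975, cosh=1.809109, sinh=1.507606; start (x,ẋ)=(-0.208424, -0.868731) → end (x,ẋ)=(-1.048483, -3.846659)

x = -1.0485, ẋ = -3.8467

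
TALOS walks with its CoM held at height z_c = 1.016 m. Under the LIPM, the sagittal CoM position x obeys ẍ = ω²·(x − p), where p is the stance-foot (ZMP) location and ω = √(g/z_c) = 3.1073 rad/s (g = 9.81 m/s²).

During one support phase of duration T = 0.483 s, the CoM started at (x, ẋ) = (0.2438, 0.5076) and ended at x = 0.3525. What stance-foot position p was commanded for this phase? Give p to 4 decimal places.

ωT = 3.1073·0.483 = 1.500826; cosh(ωT) = 2.354169, sinh(ωT) = 2.131223
x(T) = p + (x₀−p)·cosh(ωT) + (ẋ₀/ω)·sinh(ωT) ⇒ p·(1 − cosh) = x(T) − x₀·cosh − (ẋ₀/ω)·sinh
numerator   = 0.3525 − (0.2438)·2.354169 − (0.5076/3.1073)·2.131223 = -0.569597
denominator = 1 − 2.354169 = -1.354169
p = -0.569597 / -1.354169 = 0.4206

p = 0.4206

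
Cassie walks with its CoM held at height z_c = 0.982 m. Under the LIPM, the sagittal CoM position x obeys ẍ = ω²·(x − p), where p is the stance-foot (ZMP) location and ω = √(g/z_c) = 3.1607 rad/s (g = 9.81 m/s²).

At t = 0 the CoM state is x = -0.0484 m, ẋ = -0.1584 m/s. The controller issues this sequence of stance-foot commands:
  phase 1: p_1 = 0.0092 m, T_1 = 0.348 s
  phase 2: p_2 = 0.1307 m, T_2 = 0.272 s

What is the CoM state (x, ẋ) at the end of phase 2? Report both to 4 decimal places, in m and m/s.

phase 1: p=0.0092, T=0.348, ωT=1.099924, cosh=1.668417, sinh=1.335520; start (x,ẋ)=(-0.048400, -0.158400) → end (x,ẋ)=(-0.153831, -0.507417)
phase 2: p=0.1307, T=0.272, ωT=0.859710, cosh=1.392881, sinh=0.969596; start (x,ẋ)=(-0.153831, -0.507417) → end (x,ẋ)=(-0.421276, -1.578746)

x = -0.4213, ẋ = -1.5787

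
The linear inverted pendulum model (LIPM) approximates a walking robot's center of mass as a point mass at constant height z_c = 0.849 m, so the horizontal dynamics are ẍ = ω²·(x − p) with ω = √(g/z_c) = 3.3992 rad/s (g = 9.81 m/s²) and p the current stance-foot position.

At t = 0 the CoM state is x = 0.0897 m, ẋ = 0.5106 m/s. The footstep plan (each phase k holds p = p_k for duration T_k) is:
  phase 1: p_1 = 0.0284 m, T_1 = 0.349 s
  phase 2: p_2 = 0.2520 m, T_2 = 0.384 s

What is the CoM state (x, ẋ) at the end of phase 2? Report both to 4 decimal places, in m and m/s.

x = 1.0832, ẋ = 3.0565

phase 1: p=0.0284, T=0.349, ωT=1.186321, cosh=1.790176, sinh=1.484833; start (x,ẋ)=(0.089700, 0.510600) → end (x,ẋ)=(0.361177, 1.223460)
phase 2: p=0.2520, T=0.384, ωT=1.305293, cosh=1.979931, sinh=1.708838; start (x,ẋ)=(0.361177, 1.223460) → end (x,ẋ)=(1.083219, 3.056543)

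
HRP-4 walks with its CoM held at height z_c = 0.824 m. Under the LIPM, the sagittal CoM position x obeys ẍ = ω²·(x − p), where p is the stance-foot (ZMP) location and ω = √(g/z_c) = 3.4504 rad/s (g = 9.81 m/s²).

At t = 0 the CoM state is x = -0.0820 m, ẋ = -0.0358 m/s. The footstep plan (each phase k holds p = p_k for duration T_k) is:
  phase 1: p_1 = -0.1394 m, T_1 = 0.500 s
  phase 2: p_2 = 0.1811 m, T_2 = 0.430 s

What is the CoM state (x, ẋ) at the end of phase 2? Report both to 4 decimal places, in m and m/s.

phase 1: p=-0.1394, T=0.500, ωT=1.725200, cosh=2.895891, sinh=2.717753; start (x,ẋ)=(-0.082000, -0.035800) → end (x,ẋ)=(-0.001374, 0.434586)
phase 2: p=0.1811, T=0.430, ωT=1.483672, cosh=2.317955, sinh=2.091151; start (x,ẋ)=(-0.001374, 0.434586) → end (x,ẋ)=(0.021519, -0.309257)

x = 0.0215, ẋ = -0.3093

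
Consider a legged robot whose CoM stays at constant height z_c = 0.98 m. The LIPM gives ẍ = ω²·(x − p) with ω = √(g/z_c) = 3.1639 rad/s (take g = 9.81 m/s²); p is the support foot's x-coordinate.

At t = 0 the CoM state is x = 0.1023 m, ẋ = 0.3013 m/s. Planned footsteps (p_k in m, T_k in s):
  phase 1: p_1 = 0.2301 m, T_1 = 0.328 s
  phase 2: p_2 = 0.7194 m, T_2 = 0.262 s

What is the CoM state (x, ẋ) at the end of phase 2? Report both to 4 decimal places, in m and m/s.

phase 1: p=0.2301, T=0.328, ωT=1.037759, cosh=1.588566, sinh=1.234318; start (x,ẋ)=(0.102300, 0.301300) → end (x,ẋ)=(0.144626, -0.020457)
phase 2: p=0.7194, T=0.262, ωT=0.828942, cosh=1.363702, sinh=0.927191; start (x,ẋ)=(0.144626, -0.020457) → end (x,ẋ)=(-0.070415, -1.714020)

x = -0.0704, ẋ = -1.7140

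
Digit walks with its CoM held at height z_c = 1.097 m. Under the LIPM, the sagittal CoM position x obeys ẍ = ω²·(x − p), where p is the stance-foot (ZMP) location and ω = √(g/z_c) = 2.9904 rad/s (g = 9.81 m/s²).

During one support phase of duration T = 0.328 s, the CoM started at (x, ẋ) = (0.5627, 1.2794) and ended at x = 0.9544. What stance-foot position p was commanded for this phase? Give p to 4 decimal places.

ωT = 2.9904·0.328 = 0.980851; cosh(ωT) = 1.520858, sinh(ωT) = 1.145867
x(T) = p + (x₀−p)·cosh(ωT) + (ẋ₀/ω)·sinh(ωT) ⇒ p·(1 − cosh) = x(T) − x₀·cosh − (ẋ₀/ω)·sinh
numerator   = 0.9544 − (0.5627)·1.520858 − (1.2794/2.9904)·1.145867 = -0.391630
denominator = 1 − 1.520858 = -0.520858
p = -0.391630 / -0.520858 = 0.7519

p = 0.7519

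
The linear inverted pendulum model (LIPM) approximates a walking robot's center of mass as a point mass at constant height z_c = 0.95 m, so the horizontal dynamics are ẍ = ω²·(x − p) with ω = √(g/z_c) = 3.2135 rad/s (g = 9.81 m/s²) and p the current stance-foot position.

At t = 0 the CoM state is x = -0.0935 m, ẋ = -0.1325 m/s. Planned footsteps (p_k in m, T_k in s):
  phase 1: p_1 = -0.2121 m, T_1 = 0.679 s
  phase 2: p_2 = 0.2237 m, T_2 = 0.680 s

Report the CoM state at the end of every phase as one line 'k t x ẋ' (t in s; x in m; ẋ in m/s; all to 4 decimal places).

1 0.6790 0.1398 1.0729
2 1.3590 1.3116 3.6469

phase 1: p=-0.2121, T=0.679, ωT=2.181967, cosh=4.488270, sinh=4.375450; start (x,ẋ)=(-0.093500, -0.132500) → end (x,ẋ)=(0.139799, 1.072881)
phase 2: p=0.2237, T=0.680, ωT=2.185180, cosh=4.502353, sinh=4.389896; start (x,ẋ)=(0.139799, 1.072881) → end (x,ẋ)=(1.311588, 3.646901)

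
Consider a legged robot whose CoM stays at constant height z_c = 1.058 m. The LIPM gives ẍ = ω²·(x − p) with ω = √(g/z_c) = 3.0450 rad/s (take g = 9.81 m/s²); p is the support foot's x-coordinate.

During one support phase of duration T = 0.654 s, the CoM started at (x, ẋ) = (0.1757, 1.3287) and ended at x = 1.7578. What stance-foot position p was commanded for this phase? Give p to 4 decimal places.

p = 0.1708

ωT = 3.0450·0.654 = 1.991430; cosh(ωT) = 3.731251, sinh(ωT) = 3.594751
x(T) = p + (x₀−p)·cosh(ωT) + (ẋ₀/ω)·sinh(ωT) ⇒ p·(1 − cosh) = x(T) − x₀·cosh − (ẋ₀/ω)·sinh
numerator   = 1.7578 − (0.1757)·3.731251 − (1.3287/3.0450)·3.594751 = -0.466367
denominator = 1 − 3.731251 = -2.731251
p = -0.466367 / -2.731251 = 0.1708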